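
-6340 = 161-6501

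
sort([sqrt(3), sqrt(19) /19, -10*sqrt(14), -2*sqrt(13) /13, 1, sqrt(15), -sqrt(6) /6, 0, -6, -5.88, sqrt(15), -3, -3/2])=[-10*sqrt(14), -6, -5.88, -3, -3/2, -2*sqrt(13) /13, -sqrt(6) /6, 0, sqrt(19) /19, 1, sqrt(3), sqrt(15), sqrt(15)]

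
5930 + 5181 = 11111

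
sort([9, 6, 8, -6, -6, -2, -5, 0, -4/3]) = [-6, -6, -5, -2, -4/3, 0, 6, 8, 9]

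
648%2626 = 648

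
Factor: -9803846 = -1 * 2^1 * 13^1 * 377071^1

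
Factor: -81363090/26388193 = -1*2^1*3^1*5^1*13^(-1)*397^(-1)*487^1*5113^(-1)*5569^1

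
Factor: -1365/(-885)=7^1*13^1*59^(-1)=91/59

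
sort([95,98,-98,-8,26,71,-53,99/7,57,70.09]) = [-98,-53,-8,99/7,26,57,70.09,71,95,98]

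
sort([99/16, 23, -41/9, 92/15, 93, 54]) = [-41/9, 92/15, 99/16, 23, 54, 93]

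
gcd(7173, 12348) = 9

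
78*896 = 69888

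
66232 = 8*8279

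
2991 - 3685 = -694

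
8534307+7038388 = 15572695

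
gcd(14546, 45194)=2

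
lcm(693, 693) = 693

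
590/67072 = 295/33536 ≈ 0.00880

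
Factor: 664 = 2^3 * 83^1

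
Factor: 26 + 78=2^3*13^1=104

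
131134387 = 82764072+48370315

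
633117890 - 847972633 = -214854743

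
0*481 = 0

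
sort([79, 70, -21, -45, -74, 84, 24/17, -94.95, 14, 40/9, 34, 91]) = [-94.95, -74, -45, -21, 24/17, 40/9, 14, 34, 70, 79, 84, 91]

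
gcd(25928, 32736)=8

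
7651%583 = 72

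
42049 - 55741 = -13692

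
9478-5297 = 4181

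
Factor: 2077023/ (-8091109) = -1*3^1*19^1*223^ (-1)*2791^ (-1)*2803^1 = -159771/622393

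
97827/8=12228 + 3/8 ≈ 12228.38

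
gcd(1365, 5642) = 91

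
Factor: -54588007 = -1 * 19^1 * 2873053^1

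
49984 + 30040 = 80024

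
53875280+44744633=98619913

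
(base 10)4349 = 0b1000011111101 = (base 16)10fd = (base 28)5f9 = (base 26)6b7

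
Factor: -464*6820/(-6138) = 2^5*3^(-2)*5^1*29^1 = 4640/9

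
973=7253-6280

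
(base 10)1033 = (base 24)1j1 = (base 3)1102021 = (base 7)3004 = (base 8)2011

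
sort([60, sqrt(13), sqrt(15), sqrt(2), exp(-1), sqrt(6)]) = [exp(-1), sqrt(2), sqrt(6), sqrt(13), sqrt(15), 60]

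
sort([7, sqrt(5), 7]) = [sqrt(5), 7, 7]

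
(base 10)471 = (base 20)13b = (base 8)727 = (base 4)13113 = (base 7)1242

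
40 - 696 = -656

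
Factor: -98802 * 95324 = -1 * 2^3 * 3^2 * 11^1 * 499^1 * 23831^1 = -9418201848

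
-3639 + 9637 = 5998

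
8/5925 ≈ 0.00135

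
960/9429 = 320/3143 ≈ 0.102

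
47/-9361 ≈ -0.00502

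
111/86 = 1+25/86 ≈ 1.29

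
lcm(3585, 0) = 0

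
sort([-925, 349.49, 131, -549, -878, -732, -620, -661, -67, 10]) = [-925, -878, -732, -661, -620, -549, -67, 10, 131, 349.49]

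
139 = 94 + 45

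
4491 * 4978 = 22356198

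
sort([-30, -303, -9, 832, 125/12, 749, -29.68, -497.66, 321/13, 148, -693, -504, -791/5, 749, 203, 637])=[-693, -504, -497.66, -303, -791/5, -30, -29.68, -9, 125/12, 321/13, 148, 203, 637, 749, 749, 832]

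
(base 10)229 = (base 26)8l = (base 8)345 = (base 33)6v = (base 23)9m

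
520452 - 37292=483160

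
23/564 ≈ 0.0408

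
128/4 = 32 = 32.00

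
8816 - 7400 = 1416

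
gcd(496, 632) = 8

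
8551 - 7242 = 1309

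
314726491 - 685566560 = -370840069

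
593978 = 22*26999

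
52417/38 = 1379 + 15/38 ≈ 1379.39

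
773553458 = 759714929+13838529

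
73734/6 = 12289 = 12289.00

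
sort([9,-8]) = [-8,9]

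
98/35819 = 2/731 ≈ 0.00274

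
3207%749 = 211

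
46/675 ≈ 0.0681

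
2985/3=995=995.00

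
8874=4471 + 4403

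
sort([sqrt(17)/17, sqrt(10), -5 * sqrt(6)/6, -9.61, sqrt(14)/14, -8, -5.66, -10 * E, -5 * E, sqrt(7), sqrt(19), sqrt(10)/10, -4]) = [-10 * E, -5 * E, -9.61, -8, -5.66, -4, -5 * sqrt(6)/6, sqrt(17)/17, sqrt(14)/14, sqrt(10)/10, sqrt(7), sqrt(10), sqrt(19)]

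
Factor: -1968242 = -1 * 2^1 * 984121^1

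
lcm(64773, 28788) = 259092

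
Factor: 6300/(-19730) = -1*2^1*3^2*5^1*7^1*1973^(-1) = -630/1973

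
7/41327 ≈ 0.000169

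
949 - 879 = 70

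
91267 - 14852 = 76415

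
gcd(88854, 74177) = 1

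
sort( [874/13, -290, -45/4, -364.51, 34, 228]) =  [-364.51, -290, -45/4, 34, 874/13, 228]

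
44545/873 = 51 + 22/873 ≈ 51.03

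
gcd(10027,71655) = 1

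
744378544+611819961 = 1356198505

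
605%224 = 157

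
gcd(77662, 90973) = 29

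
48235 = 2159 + 46076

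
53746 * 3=161238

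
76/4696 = 19/1174≈0.0162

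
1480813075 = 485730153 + 995082922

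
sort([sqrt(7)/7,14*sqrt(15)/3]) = [sqrt(7)/7,14*sqrt(15)/3]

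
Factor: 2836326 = 2^1 * 3^1 * 472721^1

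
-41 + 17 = -24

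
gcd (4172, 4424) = 28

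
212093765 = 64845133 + 147248632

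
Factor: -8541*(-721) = 3^2*7^1*13^1*73^1*103^1 = 6158061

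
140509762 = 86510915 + 53998847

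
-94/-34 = 2 + 13/17 ≈ 2.76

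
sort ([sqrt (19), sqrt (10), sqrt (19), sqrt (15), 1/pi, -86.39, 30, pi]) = [-86.39, 1/pi, pi, sqrt (10), sqrt (15), sqrt (19), sqrt (19), 30]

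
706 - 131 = 575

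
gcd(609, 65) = 1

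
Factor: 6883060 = 2^2*5^1*344153^1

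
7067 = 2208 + 4859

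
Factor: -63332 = -1*2^2*71^1*223^1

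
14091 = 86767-72676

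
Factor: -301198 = -1*2^1*73^1*2063^1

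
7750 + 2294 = 10044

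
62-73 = -11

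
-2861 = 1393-4254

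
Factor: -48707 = -1 * 53^1 * 919^1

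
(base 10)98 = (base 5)343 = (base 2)1100010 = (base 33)2w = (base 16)62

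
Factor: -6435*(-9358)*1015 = 2^1*3^2*5^2*7^1*11^1*13^1*29^1*4679^1 = 61122010950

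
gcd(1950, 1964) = 2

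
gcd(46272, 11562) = 6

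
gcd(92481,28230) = 3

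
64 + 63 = 127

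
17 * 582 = 9894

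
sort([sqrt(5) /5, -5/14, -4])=[-4, -5/14, sqrt(5) /5]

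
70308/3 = 23436 = 23436.00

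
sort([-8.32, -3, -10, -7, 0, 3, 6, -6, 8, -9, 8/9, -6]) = [-10, -9, -8.32, -7, -6, -6, -3, 0, 8/9, 3, 6, 8]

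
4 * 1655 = 6620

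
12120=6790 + 5330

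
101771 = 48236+53535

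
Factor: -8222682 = -1*2^1*3^1*13^1*271^1*389^1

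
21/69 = 7/23 ≈ 0.304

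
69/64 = 1 + 5/64 ≈ 1.08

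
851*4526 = 3851626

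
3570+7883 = 11453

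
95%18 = 5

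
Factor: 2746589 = 677^1 * 4057^1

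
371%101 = 68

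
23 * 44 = 1012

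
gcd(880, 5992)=8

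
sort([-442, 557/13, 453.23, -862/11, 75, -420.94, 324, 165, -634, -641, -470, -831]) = [-831, -641, -634, -470, -442, -420.94, -862/11, 557/13, 75, 165, 324, 453.23]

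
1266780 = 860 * 1473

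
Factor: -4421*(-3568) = 2^4*223^1*4421^1 = 15774128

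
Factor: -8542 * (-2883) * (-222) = -1 * 2^2 * 3^2 * 31^2 * 37^1 * 4271^1 = -5467102092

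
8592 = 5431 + 3161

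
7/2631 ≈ 0.00266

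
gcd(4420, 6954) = 2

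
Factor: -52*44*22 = -1*2^5*11^2*13^1 = -50336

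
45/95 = 9/19 ≈ 0.474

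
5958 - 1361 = 4597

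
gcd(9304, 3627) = 1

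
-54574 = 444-55018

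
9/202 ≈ 0.0446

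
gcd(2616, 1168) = 8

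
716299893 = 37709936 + 678589957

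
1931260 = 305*6332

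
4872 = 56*87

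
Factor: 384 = 2^7*3^1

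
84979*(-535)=-45463765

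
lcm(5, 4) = 20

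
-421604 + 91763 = -329841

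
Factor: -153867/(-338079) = 431^1 * 947^(-1) = 431/947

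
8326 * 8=66608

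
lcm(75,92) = 6900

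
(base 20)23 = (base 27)1g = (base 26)1h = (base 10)43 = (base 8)53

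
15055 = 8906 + 6149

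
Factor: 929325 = 3^1*5^2*12391^1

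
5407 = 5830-423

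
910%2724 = 910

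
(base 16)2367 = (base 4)2031213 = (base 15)2a43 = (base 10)9063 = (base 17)1e62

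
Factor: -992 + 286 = -1*2^1*353^1 = -706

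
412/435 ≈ 0.947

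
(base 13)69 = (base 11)7a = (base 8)127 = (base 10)87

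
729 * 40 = 29160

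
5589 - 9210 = -3621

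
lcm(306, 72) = 1224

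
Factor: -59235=-1 * 3^1 * 5^1 * 11^1 * 359^1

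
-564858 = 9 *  (-62762)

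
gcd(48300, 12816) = 12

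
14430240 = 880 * 16398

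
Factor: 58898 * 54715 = 2^1 * 5^1 * 7^2 * 31^1 * 353^1 * 601^1 = 3222604070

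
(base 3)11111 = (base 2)1111001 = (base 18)6d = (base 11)100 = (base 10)121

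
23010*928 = 21353280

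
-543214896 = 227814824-771029720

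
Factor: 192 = 2^6 * 3^1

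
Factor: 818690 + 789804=2^1*179^1*4493^1=1608494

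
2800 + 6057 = 8857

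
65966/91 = 724 + 82/91 ≈ 724.90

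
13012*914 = 11892968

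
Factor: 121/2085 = 3^(-1)*5^(-1)*11^2*139^(-1) 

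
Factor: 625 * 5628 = 2^2 * 3^1 * 5^4 * 7^1 * 67^1 = 3517500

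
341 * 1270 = 433070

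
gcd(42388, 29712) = 4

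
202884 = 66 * 3074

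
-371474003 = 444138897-815612900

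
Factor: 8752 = 2^4 * 547^1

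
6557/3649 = 1 + 2908/3649 ≈ 1.80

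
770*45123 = 34744710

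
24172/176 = 137 + 15/44 ≈ 137.34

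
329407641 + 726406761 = 1055814402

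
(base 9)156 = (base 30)4c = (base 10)132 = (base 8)204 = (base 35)3r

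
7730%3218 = 1294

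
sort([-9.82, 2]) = [-9.82, 2]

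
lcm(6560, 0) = 0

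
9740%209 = 126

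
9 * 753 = 6777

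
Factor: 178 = 2^1 * 89^1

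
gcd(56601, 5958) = 2979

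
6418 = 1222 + 5196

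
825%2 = 1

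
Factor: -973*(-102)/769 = 2^1*3^1*7^1*17^1*139^1*769^ (-1) = 99246/769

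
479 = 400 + 79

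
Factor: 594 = 2^1 * 3^3 * 11^1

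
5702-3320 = 2382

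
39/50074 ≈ 0.000779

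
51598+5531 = 57129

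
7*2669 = 18683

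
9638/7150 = 1 + 1244/3575 ≈ 1.35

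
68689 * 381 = 26170509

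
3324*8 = 26592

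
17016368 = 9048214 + 7968154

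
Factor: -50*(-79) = 2^1*5^2*79^1 = 3950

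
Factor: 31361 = 11^1 * 2851^1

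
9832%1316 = 620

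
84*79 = 6636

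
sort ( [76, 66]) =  [66, 76]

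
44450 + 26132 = 70582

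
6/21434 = 3/10717 ≈ 0.000280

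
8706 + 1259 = 9965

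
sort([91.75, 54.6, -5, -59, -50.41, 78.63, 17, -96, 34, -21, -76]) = [-96, -76, -59, -50.41, -21, -5, 17, 34, 54.6, 78.63, 91.75]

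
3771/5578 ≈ 0.676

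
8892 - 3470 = 5422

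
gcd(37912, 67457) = 1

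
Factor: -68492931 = -1*3^1*13^1*1756229^1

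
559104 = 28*19968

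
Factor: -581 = -1*7^1*83^1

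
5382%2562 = 258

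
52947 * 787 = 41669289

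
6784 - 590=6194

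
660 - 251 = 409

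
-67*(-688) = 46096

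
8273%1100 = 573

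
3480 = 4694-1214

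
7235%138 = 59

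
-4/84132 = -1/21033 ≈ -0.0000475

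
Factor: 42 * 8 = 2^4 * 3^1 * 7^1 = 336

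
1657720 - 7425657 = -5767937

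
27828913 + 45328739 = 73157652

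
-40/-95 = 8/19 ≈ 0.421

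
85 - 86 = -1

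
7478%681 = 668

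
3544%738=592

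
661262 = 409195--252067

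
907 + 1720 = 2627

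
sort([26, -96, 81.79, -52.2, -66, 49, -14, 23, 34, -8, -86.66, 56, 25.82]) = [-96, -86.66, -66, -52.2, -14, -8, 23, 25.82, 26, 34, 49, 56, 81.79]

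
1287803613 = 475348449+812455164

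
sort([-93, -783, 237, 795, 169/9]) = [-783, -93, 169/9, 237, 795]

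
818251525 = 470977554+347273971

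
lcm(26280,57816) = 289080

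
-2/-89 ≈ 0.0225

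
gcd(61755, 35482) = 1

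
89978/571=157 + 331/571 ≈ 157.58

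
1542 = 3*514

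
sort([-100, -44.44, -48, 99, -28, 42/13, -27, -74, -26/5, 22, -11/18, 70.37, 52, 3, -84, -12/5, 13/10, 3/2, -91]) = [-100, -91, -84, -74, -48, -44.44, -28, -27, -26/5, -12/5, -11/18, 13/10, 3/2, 3, 42/13, 22, 52, 70.37, 99]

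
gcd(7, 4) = 1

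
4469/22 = 203 + 3/22 ≈ 203.14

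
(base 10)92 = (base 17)57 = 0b1011100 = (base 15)62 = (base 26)3e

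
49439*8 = 395512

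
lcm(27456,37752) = 302016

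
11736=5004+6732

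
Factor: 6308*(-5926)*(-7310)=2^4*5^1*17^1*19^1*43^1*83^1*2963^1=273256630480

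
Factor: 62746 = 2^1*137^1*229^1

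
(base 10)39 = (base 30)19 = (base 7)54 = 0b100111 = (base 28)1b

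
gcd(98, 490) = 98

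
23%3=2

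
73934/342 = 216 + 31/171 ≈ 216.18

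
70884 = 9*7876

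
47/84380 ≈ 0.000557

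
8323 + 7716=16039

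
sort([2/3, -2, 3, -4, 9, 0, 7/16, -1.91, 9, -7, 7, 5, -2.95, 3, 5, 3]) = [-7, -4, -2.95, -2, -1.91, 0, 7/16, 2/3, 3, 3, 3, 5, 5, 7, 9, 9]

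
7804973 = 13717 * 569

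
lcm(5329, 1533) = 111909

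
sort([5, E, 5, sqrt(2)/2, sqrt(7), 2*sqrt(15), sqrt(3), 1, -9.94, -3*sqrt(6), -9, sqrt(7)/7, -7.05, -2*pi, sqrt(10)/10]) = [-9.94, -9, -3*sqrt(6), -7.05, -2*pi, sqrt(10)/10, sqrt(7)/7, sqrt(2)/2, 1, sqrt(3), sqrt(7), E, 5, 5, 2*sqrt(15)]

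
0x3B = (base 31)1S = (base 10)59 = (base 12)4B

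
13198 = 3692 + 9506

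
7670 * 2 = 15340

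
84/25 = 3 + 9/25 = 3.36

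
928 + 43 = 971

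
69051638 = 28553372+40498266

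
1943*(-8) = -15544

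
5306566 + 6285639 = 11592205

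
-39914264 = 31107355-71021619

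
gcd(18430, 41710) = 970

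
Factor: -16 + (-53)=-1*3^1*23^1=-69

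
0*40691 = 0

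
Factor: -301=-1*7^1*43^1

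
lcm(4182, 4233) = 347106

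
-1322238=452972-1775210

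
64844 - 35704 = 29140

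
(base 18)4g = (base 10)88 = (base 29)31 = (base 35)2i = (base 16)58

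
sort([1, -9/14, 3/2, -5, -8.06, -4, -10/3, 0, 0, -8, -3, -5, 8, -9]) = [-9, -8.06, -8, -5, -5, -4, -10/3, -3, -9/14, 0, 0, 1, 3/2, 8]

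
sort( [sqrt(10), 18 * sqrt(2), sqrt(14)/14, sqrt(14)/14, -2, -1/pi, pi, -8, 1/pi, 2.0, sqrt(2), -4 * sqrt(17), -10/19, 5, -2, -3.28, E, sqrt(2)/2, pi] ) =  [-4 * sqrt(17), -8, -3.28, -2, -2, -10/19, -1/pi, sqrt(14)/14, sqrt(14)/14, 1/pi, sqrt(2)/2, sqrt(2), 2.0, E, pi, pi, sqrt(10), 5, 18 * sqrt(2)] 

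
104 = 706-602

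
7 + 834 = 841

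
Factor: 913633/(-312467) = -1*7^1*47^1*193^(-1)*1619^(-1)*2777^1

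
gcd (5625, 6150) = 75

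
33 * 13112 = 432696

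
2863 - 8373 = -5510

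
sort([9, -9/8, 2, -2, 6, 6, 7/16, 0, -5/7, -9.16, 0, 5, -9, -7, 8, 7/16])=[-9.16, -9, -7, -2, -9/8, -5/7, 0, 0, 7/16, 7/16, 2, 5, 6, 6, 8, 9]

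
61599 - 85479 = -23880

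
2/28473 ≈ 0.0000702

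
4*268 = 1072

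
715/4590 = 143/918 ≈ 0.156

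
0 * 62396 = 0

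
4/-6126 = -2/3063 ≈ -0.000653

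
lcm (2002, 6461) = 142142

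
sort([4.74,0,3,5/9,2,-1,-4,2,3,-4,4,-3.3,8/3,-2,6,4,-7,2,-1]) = [-7,-4,-4,-3.3,-2,-1,-1,0,5/9,2,2,2,8/3,3,3,4,4,4.74,6]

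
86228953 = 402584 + 85826369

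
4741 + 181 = 4922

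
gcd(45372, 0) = 45372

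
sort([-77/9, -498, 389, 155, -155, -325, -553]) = [-553, -498, -325, -155, -77/9, 155, 389]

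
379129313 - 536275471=-157146158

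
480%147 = 39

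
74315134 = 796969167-722654033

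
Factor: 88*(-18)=-1*2^4*3^2*11^1=-1584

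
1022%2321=1022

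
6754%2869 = 1016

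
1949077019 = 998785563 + 950291456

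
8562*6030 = 51628860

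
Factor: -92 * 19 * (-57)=2^2 * 3^1 * 19^2 * 23^1=99636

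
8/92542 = 4/46271 ≈ 0.0000864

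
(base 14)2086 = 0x15e6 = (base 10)5606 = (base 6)41542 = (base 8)12746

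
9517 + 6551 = 16068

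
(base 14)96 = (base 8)204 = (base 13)a2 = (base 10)132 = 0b10000100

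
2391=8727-6336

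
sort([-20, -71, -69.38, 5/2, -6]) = [-71, -69.38, -20, -6, 5/2]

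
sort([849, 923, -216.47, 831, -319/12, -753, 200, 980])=[-753, -216.47, -319/12, 200, 831, 849, 923, 980]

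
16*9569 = 153104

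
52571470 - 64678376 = -12106906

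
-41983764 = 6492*(-6467)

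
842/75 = 11 + 17/75 ≈ 11.23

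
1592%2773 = 1592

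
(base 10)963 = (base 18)2h9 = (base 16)3c3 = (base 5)12323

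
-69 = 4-73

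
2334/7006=1167/3503 ≈ 0.333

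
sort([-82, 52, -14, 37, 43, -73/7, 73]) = [-82, -14, -73/7, 37, 43, 52, 73]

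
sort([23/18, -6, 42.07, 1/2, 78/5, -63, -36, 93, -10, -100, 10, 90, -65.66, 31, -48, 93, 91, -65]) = [-100, -65.66, -65, -63, -48, -36, -10, -6, 1/2, 23/18, 10, 78/5, 31, 42.07, 90, 91, 93, 93]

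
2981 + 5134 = 8115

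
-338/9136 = -169/4568 ≈ -0.0370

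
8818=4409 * 2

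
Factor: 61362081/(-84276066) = -1*2^(-1)*3^1*7^(-1)*11^1*619819^1*2006573^(-1) = -20454027/28092022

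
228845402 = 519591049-290745647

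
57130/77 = 741 + 73/77 ≈ 741.95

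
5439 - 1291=4148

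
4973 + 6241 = 11214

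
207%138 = 69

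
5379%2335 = 709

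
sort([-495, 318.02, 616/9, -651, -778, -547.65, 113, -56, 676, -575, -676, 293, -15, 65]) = [-778, -676, -651, -575, -547.65, -495, -56, -15, 65, 616/9, 113, 293, 318.02, 676]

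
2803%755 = 538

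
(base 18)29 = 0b101101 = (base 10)45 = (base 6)113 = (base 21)23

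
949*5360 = 5086640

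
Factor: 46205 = 5^1*9241^1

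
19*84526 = 1605994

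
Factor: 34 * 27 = 2^1 * 3^3 * 17^1 = 918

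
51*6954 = 354654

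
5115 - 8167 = -3052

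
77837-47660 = 30177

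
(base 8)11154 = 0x126c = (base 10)4716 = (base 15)15e6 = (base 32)4jc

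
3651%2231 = 1420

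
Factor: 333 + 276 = 3^1*7^1*29^1 = 609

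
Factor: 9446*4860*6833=2^3*3^5*5^1*4723^1*6833^1=313686357480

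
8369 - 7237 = 1132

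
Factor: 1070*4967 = 2^1*5^1*107^1*4967^1 = 5314690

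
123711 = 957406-833695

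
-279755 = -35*7993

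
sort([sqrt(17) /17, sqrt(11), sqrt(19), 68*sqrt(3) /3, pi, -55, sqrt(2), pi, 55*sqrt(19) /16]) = [-55, sqrt(17) /17, sqrt(2), pi, pi, sqrt(11), sqrt(19), 55*sqrt(19) /16, 68*sqrt(3) /3]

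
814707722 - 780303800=34403922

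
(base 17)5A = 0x5F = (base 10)95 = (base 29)38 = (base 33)2T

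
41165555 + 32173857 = 73339412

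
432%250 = 182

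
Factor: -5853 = -1*3^1*1951^1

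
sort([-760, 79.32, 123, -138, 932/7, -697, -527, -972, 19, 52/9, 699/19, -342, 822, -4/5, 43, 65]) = [-972, -760, -697, -527, -342, -138, -4/5, 52/9, 19, 699/19, 43, 65, 79.32, 123, 932/7, 822]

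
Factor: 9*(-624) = -1*2^4*3^3*13^1 = -5616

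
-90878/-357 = 254 + 200/357 ≈ 254.56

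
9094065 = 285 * 31909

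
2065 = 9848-7783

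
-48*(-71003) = 3408144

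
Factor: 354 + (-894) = -1 * 2^2 * 3^3 * 5^1 = -540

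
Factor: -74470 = -1*2^1*5^1*11^1*677^1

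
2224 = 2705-481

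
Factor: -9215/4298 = -1 * 2^(-1) * 5^1 * 7^(-1) * 19^1 * 97^1 * 307^(-1)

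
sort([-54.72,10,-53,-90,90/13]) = [-90,-54.72,-53,90/13,10]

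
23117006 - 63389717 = -40272711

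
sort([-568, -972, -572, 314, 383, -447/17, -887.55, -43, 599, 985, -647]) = [-972, -887.55, -647, -572, -568, -43, -447/17, 314, 383, 599, 985]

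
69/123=23/41 ≈ 0.561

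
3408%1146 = 1116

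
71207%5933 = 11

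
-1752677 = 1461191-3213868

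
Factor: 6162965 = 5^1*23^1*53591^1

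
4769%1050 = 569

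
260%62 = 12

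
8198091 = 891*9201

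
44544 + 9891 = 54435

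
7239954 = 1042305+6197649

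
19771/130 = 152+11/130 ≈ 152.08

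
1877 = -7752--9629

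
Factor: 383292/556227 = 2^2*3^(-2)*13^2*109^(-1) = 676/981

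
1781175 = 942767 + 838408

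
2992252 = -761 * (-3932)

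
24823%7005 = 3808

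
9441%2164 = 785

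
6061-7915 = -1854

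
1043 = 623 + 420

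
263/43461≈0.00605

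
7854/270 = 1309/45 ≈ 29.09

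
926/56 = 463/28 ≈ 16.54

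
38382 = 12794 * 3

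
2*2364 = 4728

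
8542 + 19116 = 27658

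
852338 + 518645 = 1370983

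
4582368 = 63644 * 72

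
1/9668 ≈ 0.000103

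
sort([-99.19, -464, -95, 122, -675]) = [-675, -464, -99.19, -95, 122]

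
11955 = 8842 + 3113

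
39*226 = 8814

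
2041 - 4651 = -2610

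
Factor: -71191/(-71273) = 263^(-1)*271^(-1)*71191^1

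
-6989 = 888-7877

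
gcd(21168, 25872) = 2352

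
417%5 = 2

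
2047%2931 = 2047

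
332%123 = 86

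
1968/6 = 328 = 328.00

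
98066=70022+28044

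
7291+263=7554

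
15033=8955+6078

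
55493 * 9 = 499437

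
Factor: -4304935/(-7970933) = 5^1 * 41^(-1) * 59^1 * 14593^1 * 194413^(-1)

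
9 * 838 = 7542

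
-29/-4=7 + 1/4=7.25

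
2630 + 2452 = 5082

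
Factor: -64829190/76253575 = -1*2^1*3^1*5^(-1)*307^1*1013^(-1)*3011^(-1)*7039^1 = -12965838/15250715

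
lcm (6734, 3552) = 323232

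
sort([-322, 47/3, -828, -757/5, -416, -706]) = [-828, -706, -416, -322, -757/5, 47/3]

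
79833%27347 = 25139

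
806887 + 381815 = 1188702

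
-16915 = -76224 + 59309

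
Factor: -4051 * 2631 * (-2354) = 2^1 * 3^1 * 11^1 * 107^1 * 877^1 * 4051^1 = 25089358074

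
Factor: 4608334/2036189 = 2^1 * 73^(-1) * 1103^1 * 2089^1 * 27893^(-1)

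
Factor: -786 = -1*2^1*3^1*131^1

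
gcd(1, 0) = 1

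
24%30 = 24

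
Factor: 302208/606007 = 2^7 * 3^1 * 691^(-1) * 787^1 * 877^(-1)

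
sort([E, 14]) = [E, 14]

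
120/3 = 40 = 40.00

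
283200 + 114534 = 397734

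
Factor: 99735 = 3^1*5^1*61^1*109^1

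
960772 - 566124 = 394648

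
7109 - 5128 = 1981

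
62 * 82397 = 5108614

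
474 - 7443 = -6969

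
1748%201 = 140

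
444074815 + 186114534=630189349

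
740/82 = 9 + 1/41 ≈ 9.02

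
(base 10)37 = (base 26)1b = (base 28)19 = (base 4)211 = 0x25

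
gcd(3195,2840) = 355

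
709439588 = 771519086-62079498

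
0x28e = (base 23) 15a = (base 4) 22032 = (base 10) 654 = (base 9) 806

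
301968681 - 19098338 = 282870343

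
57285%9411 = 819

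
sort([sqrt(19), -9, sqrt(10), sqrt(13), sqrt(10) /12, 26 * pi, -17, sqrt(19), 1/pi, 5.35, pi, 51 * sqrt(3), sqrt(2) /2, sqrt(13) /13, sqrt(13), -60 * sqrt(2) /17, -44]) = [-44, -17, -9, -60 * sqrt(2) /17, sqrt(10) /12, sqrt(13) /13, 1/pi, sqrt(2) /2, pi, sqrt(10), sqrt(13), sqrt(13), sqrt(19), sqrt(19), 5.35, 26 * pi, 51 * sqrt(3)]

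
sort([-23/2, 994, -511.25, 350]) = [-511.25, -23/2, 350, 994]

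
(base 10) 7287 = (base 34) 6ab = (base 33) 6mr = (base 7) 30150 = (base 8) 16167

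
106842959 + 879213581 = 986056540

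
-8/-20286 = 4/10143 ≈ 0.000394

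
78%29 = 20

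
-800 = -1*800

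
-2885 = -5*577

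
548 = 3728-3180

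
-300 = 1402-1702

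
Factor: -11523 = -1 * 3^1 * 23^1 * 167^1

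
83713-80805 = 2908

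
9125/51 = 178 + 47/51 ≈ 178.92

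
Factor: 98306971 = 7^1*17^1*41^1*20149^1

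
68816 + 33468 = 102284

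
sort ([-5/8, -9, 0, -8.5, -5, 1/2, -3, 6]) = [-9, -8.5, -5, -3, -5/8, 0, 1/2, 6]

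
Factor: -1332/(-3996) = 3^(-1) = 1/3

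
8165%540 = 65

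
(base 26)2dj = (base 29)20r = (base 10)1709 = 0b11010101101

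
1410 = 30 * 47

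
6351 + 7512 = 13863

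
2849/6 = 474 + 5/6 ≈ 474.83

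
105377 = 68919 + 36458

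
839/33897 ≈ 0.0248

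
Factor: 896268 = 2^2*3^1*19^1*3931^1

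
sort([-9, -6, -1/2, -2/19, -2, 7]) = [-9, -6, -2, -1/2, -2/19, 7]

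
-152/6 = -76/3 ≈ -25.33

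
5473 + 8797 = 14270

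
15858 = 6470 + 9388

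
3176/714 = 1588/357 ≈ 4.45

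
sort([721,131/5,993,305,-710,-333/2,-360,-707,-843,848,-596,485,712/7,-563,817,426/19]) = [-843,-710,-707,-596,-563,-360,-333/2,426/19,131/5,712/7,305,485,721,817,848,993]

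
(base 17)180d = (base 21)g8e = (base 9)10832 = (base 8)16106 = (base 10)7238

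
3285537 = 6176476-2890939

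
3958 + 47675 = 51633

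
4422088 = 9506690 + -5084602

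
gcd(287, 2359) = 7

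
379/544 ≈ 0.697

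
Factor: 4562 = 2^1 * 2281^1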